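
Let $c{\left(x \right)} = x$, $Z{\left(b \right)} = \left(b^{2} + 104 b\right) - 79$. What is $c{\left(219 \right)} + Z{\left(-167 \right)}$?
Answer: $10661$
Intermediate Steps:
$Z{\left(b \right)} = -79 + b^{2} + 104 b$
$c{\left(219 \right)} + Z{\left(-167 \right)} = 219 + \left(-79 + \left(-167\right)^{2} + 104 \left(-167\right)\right) = 219 - -10442 = 219 + 10442 = 10661$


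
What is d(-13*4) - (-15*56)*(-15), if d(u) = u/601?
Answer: -7572652/601 ≈ -12600.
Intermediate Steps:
d(u) = u/601 (d(u) = u*(1/601) = u/601)
d(-13*4) - (-15*56)*(-15) = (-13*4)/601 - (-15*56)*(-15) = (1/601)*(-52) - (-840)*(-15) = -52/601 - 1*12600 = -52/601 - 12600 = -7572652/601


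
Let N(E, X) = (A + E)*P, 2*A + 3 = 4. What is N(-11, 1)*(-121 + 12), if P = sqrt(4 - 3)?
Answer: 2289/2 ≈ 1144.5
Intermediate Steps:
P = 1 (P = sqrt(1) = 1)
A = 1/2 (A = -3/2 + (1/2)*4 = -3/2 + 2 = 1/2 ≈ 0.50000)
N(E, X) = 1/2 + E (N(E, X) = (1/2 + E)*1 = 1/2 + E)
N(-11, 1)*(-121 + 12) = (1/2 - 11)*(-121 + 12) = -21/2*(-109) = 2289/2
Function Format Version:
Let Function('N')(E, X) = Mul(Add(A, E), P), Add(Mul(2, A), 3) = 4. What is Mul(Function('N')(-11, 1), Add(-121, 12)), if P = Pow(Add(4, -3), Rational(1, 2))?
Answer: Rational(2289, 2) ≈ 1144.5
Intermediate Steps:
P = 1 (P = Pow(1, Rational(1, 2)) = 1)
A = Rational(1, 2) (A = Add(Rational(-3, 2), Mul(Rational(1, 2), 4)) = Add(Rational(-3, 2), 2) = Rational(1, 2) ≈ 0.50000)
Function('N')(E, X) = Add(Rational(1, 2), E) (Function('N')(E, X) = Mul(Add(Rational(1, 2), E), 1) = Add(Rational(1, 2), E))
Mul(Function('N')(-11, 1), Add(-121, 12)) = Mul(Add(Rational(1, 2), -11), Add(-121, 12)) = Mul(Rational(-21, 2), -109) = Rational(2289, 2)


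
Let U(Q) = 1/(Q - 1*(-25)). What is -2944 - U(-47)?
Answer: -64767/22 ≈ -2944.0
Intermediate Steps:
U(Q) = 1/(25 + Q) (U(Q) = 1/(Q + 25) = 1/(25 + Q))
-2944 - U(-47) = -2944 - 1/(25 - 47) = -2944 - 1/(-22) = -2944 - 1*(-1/22) = -2944 + 1/22 = -64767/22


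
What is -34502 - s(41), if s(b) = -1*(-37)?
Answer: -34539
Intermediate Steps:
s(b) = 37
-34502 - s(41) = -34502 - 1*37 = -34502 - 37 = -34539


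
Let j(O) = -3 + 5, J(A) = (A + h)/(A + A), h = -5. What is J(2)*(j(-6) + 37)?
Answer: -117/4 ≈ -29.250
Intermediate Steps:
J(A) = (-5 + A)/(2*A) (J(A) = (A - 5)/(A + A) = (-5 + A)/((2*A)) = (-5 + A)*(1/(2*A)) = (-5 + A)/(2*A))
j(O) = 2
J(2)*(j(-6) + 37) = ((½)*(-5 + 2)/2)*(2 + 37) = ((½)*(½)*(-3))*39 = -¾*39 = -117/4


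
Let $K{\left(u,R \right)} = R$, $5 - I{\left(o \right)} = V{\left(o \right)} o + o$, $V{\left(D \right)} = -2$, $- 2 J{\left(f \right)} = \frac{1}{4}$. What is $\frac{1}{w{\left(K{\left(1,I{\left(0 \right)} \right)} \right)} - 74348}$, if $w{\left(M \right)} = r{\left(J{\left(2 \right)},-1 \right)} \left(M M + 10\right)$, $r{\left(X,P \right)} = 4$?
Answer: $- \frac{1}{74208} \approx -1.3476 \cdot 10^{-5}$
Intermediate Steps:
$J{\left(f \right)} = - \frac{1}{8}$ ($J{\left(f \right)} = - \frac{1}{2 \cdot 4} = \left(- \frac{1}{2}\right) \frac{1}{4} = - \frac{1}{8}$)
$I{\left(o \right)} = 5 + o$ ($I{\left(o \right)} = 5 - \left(- 2 o + o\right) = 5 - - o = 5 + o$)
$w{\left(M \right)} = 40 + 4 M^{2}$ ($w{\left(M \right)} = 4 \left(M M + 10\right) = 4 \left(M^{2} + 10\right) = 4 \left(10 + M^{2}\right) = 40 + 4 M^{2}$)
$\frac{1}{w{\left(K{\left(1,I{\left(0 \right)} \right)} \right)} - 74348} = \frac{1}{\left(40 + 4 \left(5 + 0\right)^{2}\right) - 74348} = \frac{1}{\left(40 + 4 \cdot 5^{2}\right) - 74348} = \frac{1}{\left(40 + 4 \cdot 25\right) - 74348} = \frac{1}{\left(40 + 100\right) - 74348} = \frac{1}{140 - 74348} = \frac{1}{-74208} = - \frac{1}{74208}$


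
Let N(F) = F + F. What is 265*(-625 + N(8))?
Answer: -161385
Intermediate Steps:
N(F) = 2*F
265*(-625 + N(8)) = 265*(-625 + 2*8) = 265*(-625 + 16) = 265*(-609) = -161385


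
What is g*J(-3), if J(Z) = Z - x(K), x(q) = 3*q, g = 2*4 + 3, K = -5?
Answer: 132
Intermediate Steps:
g = 11 (g = 8 + 3 = 11)
J(Z) = 15 + Z (J(Z) = Z - 3*(-5) = Z - 1*(-15) = Z + 15 = 15 + Z)
g*J(-3) = 11*(15 - 3) = 11*12 = 132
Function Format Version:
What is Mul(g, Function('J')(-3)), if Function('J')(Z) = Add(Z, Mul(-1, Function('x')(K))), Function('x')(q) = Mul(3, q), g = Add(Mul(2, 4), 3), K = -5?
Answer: 132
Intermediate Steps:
g = 11 (g = Add(8, 3) = 11)
Function('J')(Z) = Add(15, Z) (Function('J')(Z) = Add(Z, Mul(-1, Mul(3, -5))) = Add(Z, Mul(-1, -15)) = Add(Z, 15) = Add(15, Z))
Mul(g, Function('J')(-3)) = Mul(11, Add(15, -3)) = Mul(11, 12) = 132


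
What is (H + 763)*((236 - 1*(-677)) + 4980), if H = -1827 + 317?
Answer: -4402071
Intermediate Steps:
H = -1510
(H + 763)*((236 - 1*(-677)) + 4980) = (-1510 + 763)*((236 - 1*(-677)) + 4980) = -747*((236 + 677) + 4980) = -747*(913 + 4980) = -747*5893 = -4402071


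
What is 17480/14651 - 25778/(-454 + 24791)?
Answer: 2075534/15502669 ≈ 0.13388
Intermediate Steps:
17480/14651 - 25778/(-454 + 24791) = 17480*(1/14651) - 25778/24337 = 760/637 - 25778*1/24337 = 760/637 - 25778/24337 = 2075534/15502669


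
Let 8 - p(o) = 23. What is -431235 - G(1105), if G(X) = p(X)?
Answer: -431220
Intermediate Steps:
p(o) = -15 (p(o) = 8 - 1*23 = 8 - 23 = -15)
G(X) = -15
-431235 - G(1105) = -431235 - 1*(-15) = -431235 + 15 = -431220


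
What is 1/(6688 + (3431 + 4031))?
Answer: 1/14150 ≈ 7.0671e-5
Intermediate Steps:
1/(6688 + (3431 + 4031)) = 1/(6688 + 7462) = 1/14150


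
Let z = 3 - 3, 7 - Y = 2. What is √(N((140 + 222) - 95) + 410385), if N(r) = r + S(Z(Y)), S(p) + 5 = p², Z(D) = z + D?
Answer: 4*√25667 ≈ 640.84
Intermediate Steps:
Y = 5 (Y = 7 - 1*2 = 7 - 2 = 5)
z = 0
Z(D) = D (Z(D) = 0 + D = D)
S(p) = -5 + p²
N(r) = 20 + r (N(r) = r + (-5 + 5²) = r + (-5 + 25) = r + 20 = 20 + r)
√(N((140 + 222) - 95) + 410385) = √((20 + ((140 + 222) - 95)) + 410385) = √((20 + (362 - 95)) + 410385) = √((20 + 267) + 410385) = √(287 + 410385) = √410672 = 4*√25667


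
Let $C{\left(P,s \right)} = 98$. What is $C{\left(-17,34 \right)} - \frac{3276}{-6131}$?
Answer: $\frac{604114}{6131} \approx 98.534$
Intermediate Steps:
$C{\left(-17,34 \right)} - \frac{3276}{-6131} = 98 - \frac{3276}{-6131} = 98 - 3276 \left(- \frac{1}{6131}\right) = 98 - - \frac{3276}{6131} = 98 + \frac{3276}{6131} = \frac{604114}{6131}$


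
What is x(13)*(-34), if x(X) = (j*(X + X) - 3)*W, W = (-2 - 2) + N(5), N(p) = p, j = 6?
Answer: -5202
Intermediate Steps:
W = 1 (W = (-2 - 2) + 5 = -4 + 5 = 1)
x(X) = -3 + 12*X (x(X) = (6*(X + X) - 3)*1 = (6*(2*X) - 3)*1 = (12*X - 3)*1 = (-3 + 12*X)*1 = -3 + 12*X)
x(13)*(-34) = (-3 + 12*13)*(-34) = (-3 + 156)*(-34) = 153*(-34) = -5202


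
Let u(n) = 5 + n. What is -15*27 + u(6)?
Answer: -394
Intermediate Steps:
-15*27 + u(6) = -15*27 + (5 + 6) = -405 + 11 = -394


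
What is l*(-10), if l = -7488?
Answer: 74880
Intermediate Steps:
l*(-10) = -7488*(-10) = 74880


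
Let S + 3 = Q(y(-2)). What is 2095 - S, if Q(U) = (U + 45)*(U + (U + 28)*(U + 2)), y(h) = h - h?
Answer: -422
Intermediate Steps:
y(h) = 0
Q(U) = (45 + U)*(U + (2 + U)*(28 + U)) (Q(U) = (45 + U)*(U + (28 + U)*(2 + U)) = (45 + U)*(U + (2 + U)*(28 + U)))
S = 2517 (S = -3 + (2520 + 0³ + 76*0² + 1451*0) = -3 + (2520 + 0 + 76*0 + 0) = -3 + (2520 + 0 + 0 + 0) = -3 + 2520 = 2517)
2095 - S = 2095 - 1*2517 = 2095 - 2517 = -422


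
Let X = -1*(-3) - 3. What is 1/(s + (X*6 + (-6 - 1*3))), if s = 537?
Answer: 1/528 ≈ 0.0018939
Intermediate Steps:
X = 0 (X = 3 - 3 = 0)
1/(s + (X*6 + (-6 - 1*3))) = 1/(537 + (0*6 + (-6 - 1*3))) = 1/(537 + (0 + (-6 - 3))) = 1/(537 + (0 - 9)) = 1/(537 - 9) = 1/528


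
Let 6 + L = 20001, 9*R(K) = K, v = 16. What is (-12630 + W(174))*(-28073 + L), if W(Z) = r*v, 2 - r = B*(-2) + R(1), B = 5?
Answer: 904396724/9 ≈ 1.0049e+8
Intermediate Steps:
R(K) = K/9
r = 107/9 (r = 2 - (5*(-2) + (⅑)*1) = 2 - (-10 + ⅑) = 2 - 1*(-89/9) = 2 + 89/9 = 107/9 ≈ 11.889)
L = 19995 (L = -6 + 20001 = 19995)
W(Z) = 1712/9 (W(Z) = (107/9)*16 = 1712/9)
(-12630 + W(174))*(-28073 + L) = (-12630 + 1712/9)*(-28073 + 19995) = -111958/9*(-8078) = 904396724/9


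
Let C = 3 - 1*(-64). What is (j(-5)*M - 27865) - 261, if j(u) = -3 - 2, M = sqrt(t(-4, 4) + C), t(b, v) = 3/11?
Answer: -28126 - 10*sqrt(2035)/11 ≈ -28167.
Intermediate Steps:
C = 67 (C = 3 + 64 = 67)
t(b, v) = 3/11 (t(b, v) = 3*(1/11) = 3/11)
M = 2*sqrt(2035)/11 (M = sqrt(3/11 + 67) = sqrt(740/11) = 2*sqrt(2035)/11 ≈ 8.2020)
j(u) = -5
(j(-5)*M - 27865) - 261 = (-10*sqrt(2035)/11 - 27865) - 261 = (-27865 - 10*sqrt(2035)/11) - 261 = -28126 - 10*sqrt(2035)/11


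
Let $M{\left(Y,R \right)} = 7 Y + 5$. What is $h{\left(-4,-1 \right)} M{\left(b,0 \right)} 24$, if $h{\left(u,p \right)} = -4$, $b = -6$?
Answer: $3552$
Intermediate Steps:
$M{\left(Y,R \right)} = 5 + 7 Y$
$h{\left(-4,-1 \right)} M{\left(b,0 \right)} 24 = - 4 \left(5 + 7 \left(-6\right)\right) 24 = - 4 \left(5 - 42\right) 24 = \left(-4\right) \left(-37\right) 24 = 148 \cdot 24 = 3552$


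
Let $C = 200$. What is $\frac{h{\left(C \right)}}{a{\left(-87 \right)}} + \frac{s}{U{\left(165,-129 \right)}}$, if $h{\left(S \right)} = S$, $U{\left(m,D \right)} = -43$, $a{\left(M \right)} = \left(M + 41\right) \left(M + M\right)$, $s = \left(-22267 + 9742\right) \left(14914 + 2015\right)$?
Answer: $\frac{424283487875}{86043} \approx 4.9311 \cdot 10^{6}$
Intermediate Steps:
$s = -212035725$ ($s = \left(-12525\right) 16929 = -212035725$)
$a{\left(M \right)} = 2 M \left(41 + M\right)$ ($a{\left(M \right)} = \left(41 + M\right) 2 M = 2 M \left(41 + M\right)$)
$\frac{h{\left(C \right)}}{a{\left(-87 \right)}} + \frac{s}{U{\left(165,-129 \right)}} = \frac{200}{2 \left(-87\right) \left(41 - 87\right)} - \frac{212035725}{-43} = \frac{200}{2 \left(-87\right) \left(-46\right)} - - \frac{212035725}{43} = \frac{200}{8004} + \frac{212035725}{43} = 200 \cdot \frac{1}{8004} + \frac{212035725}{43} = \frac{50}{2001} + \frac{212035725}{43} = \frac{424283487875}{86043}$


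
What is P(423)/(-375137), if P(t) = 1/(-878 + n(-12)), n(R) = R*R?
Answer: 1/275350558 ≈ 3.6317e-9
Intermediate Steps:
n(R) = R²
P(t) = -1/734 (P(t) = 1/(-878 + (-12)²) = 1/(-878 + 144) = 1/(-734) = -1/734)
P(423)/(-375137) = -1/734/(-375137) = -1/734*(-1/375137) = 1/275350558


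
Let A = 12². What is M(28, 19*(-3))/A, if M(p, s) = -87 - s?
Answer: -5/24 ≈ -0.20833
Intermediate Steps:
A = 144
M(28, 19*(-3))/A = (-87 - 19*(-3))/144 = (-87 - 1*(-57))*(1/144) = (-87 + 57)*(1/144) = -30*1/144 = -5/24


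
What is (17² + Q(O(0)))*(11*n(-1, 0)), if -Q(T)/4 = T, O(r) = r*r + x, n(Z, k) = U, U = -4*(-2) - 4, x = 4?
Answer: 12012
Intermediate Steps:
U = 4 (U = 8 - 4 = 4)
n(Z, k) = 4
O(r) = 4 + r² (O(r) = r*r + 4 = r² + 4 = 4 + r²)
Q(T) = -4*T
(17² + Q(O(0)))*(11*n(-1, 0)) = (17² - 4*(4 + 0²))*(11*4) = (289 - 4*(4 + 0))*44 = (289 - 4*4)*44 = (289 - 16)*44 = 273*44 = 12012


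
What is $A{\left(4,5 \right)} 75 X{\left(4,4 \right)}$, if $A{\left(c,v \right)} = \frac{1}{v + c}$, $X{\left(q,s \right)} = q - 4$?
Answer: $0$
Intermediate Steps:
$X{\left(q,s \right)} = -4 + q$
$A{\left(c,v \right)} = \frac{1}{c + v}$
$A{\left(4,5 \right)} 75 X{\left(4,4 \right)} = \frac{1}{4 + 5} \cdot 75 \left(-4 + 4\right) = \frac{1}{9} \cdot 75 \cdot 0 = \frac{25}{3} \cdot 0 = 0$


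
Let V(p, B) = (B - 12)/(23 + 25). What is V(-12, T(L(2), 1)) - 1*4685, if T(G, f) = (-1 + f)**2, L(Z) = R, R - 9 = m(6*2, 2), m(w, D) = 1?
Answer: -18741/4 ≈ -4685.3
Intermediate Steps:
R = 10 (R = 9 + 1 = 10)
L(Z) = 10
V(p, B) = -1/4 + B/48 (V(p, B) = (-12 + B)/48 = (-12 + B)*(1/48) = -1/4 + B/48)
V(-12, T(L(2), 1)) - 1*4685 = (-1/4 + (-1 + 1)**2/48) - 1*4685 = (-1/4 + (1/48)*0**2) - 4685 = (-1/4 + (1/48)*0) - 4685 = (-1/4 + 0) - 4685 = -1/4 - 4685 = -18741/4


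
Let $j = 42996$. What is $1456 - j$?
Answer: $-41540$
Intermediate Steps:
$1456 - j = 1456 - 42996 = -41540$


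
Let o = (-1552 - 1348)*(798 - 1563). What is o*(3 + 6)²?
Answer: 179698500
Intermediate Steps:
o = 2218500 (o = -2900*(-765) = 2218500)
o*(3 + 6)² = 2218500*(3 + 6)² = 2218500*9² = 2218500*81 = 179698500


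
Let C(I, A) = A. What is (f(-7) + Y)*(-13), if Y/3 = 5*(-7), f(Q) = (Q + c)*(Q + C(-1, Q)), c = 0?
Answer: 91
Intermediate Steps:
f(Q) = 2*Q**2 (f(Q) = (Q + 0)*(Q + Q) = Q*(2*Q) = 2*Q**2)
Y = -105 (Y = 3*(5*(-7)) = 3*(-35) = -105)
(f(-7) + Y)*(-13) = (2*(-7)**2 - 105)*(-13) = (2*49 - 105)*(-13) = (98 - 105)*(-13) = -7*(-13) = 91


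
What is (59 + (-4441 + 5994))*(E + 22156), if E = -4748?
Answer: 28061696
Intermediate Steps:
(59 + (-4441 + 5994))*(E + 22156) = (59 + (-4441 + 5994))*(-4748 + 22156) = (59 + 1553)*17408 = 1612*17408 = 28061696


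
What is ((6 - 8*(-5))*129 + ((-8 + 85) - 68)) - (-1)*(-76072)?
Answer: -70129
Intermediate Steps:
((6 - 8*(-5))*129 + ((-8 + 85) - 68)) - (-1)*(-76072) = ((6 + 40)*129 + (77 - 68)) - 1*76072 = (46*129 + 9) - 76072 = (5934 + 9) - 76072 = 5943 - 76072 = -70129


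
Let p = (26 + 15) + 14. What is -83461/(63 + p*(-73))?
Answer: 83461/3952 ≈ 21.119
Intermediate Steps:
p = 55 (p = 41 + 14 = 55)
-83461/(63 + p*(-73)) = -83461/(63 + 55*(-73)) = -83461/(63 - 4015) = -83461/(-3952) = -83461*(-1/3952) = 83461/3952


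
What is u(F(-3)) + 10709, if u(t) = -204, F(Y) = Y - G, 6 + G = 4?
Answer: 10505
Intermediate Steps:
G = -2 (G = -6 + 4 = -2)
F(Y) = 2 + Y (F(Y) = Y - 1*(-2) = Y + 2 = 2 + Y)
u(F(-3)) + 10709 = -204 + 10709 = 10505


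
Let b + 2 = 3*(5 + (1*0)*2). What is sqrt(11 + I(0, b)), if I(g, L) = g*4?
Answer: sqrt(11) ≈ 3.3166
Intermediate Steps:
b = 13 (b = -2 + 3*(5 + (1*0)*2) = -2 + 3*(5 + 0*2) = -2 + 3*(5 + 0) = -2 + 3*5 = -2 + 15 = 13)
I(g, L) = 4*g
sqrt(11 + I(0, b)) = sqrt(11 + 4*0) = sqrt(11 + 0) = sqrt(11)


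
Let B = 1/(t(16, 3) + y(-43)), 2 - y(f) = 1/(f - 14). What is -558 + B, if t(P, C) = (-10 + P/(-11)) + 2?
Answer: -2602581/4663 ≈ -558.13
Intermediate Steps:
t(P, C) = -8 - P/11 (t(P, C) = (-10 + P*(-1/11)) + 2 = (-10 - P/11) + 2 = -8 - P/11)
y(f) = 2 - 1/(-14 + f) (y(f) = 2 - 1/(f - 14) = 2 - 1/(-14 + f))
B = -627/4663 (B = 1/((-8 - 1/11*16) + (-29 + 2*(-43))/(-14 - 43)) = 1/((-8 - 16/11) + (-29 - 86)/(-57)) = 1/(-104/11 - 1/57*(-115)) = 1/(-104/11 + 115/57) = 1/(-4663/627) = -627/4663 ≈ -0.13446)
-558 + B = -558 - 627/4663 = -2602581/4663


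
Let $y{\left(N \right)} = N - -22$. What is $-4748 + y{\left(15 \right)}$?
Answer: $-4711$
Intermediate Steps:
$y{\left(N \right)} = 22 + N$ ($y{\left(N \right)} = N + 22 = 22 + N$)
$-4748 + y{\left(15 \right)} = -4748 + \left(22 + 15\right) = -4748 + 37 = -4711$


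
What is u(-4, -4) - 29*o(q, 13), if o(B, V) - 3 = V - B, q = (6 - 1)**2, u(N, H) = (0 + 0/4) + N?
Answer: 257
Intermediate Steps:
u(N, H) = N (u(N, H) = (0 + 0*(1/4)) + N = (0 + 0) + N = 0 + N = N)
q = 25 (q = 5**2 = 25)
o(B, V) = 3 + V - B (o(B, V) = 3 + (V - B) = 3 + V - B)
u(-4, -4) - 29*o(q, 13) = -4 - 29*(3 + 13 - 1*25) = -4 - 29*(3 + 13 - 25) = -4 - 29*(-9) = -4 + 261 = 257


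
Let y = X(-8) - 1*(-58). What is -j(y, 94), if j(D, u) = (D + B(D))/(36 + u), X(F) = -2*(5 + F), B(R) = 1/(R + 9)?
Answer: -4673/9490 ≈ -0.49241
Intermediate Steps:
B(R) = 1/(9 + R)
X(F) = -10 - 2*F
y = 64 (y = (-10 - 2*(-8)) - 1*(-58) = (-10 + 16) + 58 = 6 + 58 = 64)
j(D, u) = (D + 1/(9 + D))/(36 + u)
-j(y, 94) = -(1 + 64*(9 + 64))/((9 + 64)*(36 + 94)) = -(1 + 64*73)/(73*130) = -(1 + 4672)/(73*130) = -4673/(73*130) = -1*4673/9490 = -4673/9490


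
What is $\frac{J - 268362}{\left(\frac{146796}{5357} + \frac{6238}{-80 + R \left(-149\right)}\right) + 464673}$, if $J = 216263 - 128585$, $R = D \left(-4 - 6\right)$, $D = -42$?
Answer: $- \frac{30325064810040}{77992887077327} \approx -0.38882$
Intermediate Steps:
$R = 420$ ($R = - 42 \left(-4 - 6\right) = \left(-42\right) \left(-10\right) = 420$)
$J = 87678$ ($J = 216263 - 128585 = 87678$)
$\frac{J - 268362}{\left(\frac{146796}{5357} + \frac{6238}{-80 + R \left(-149\right)}\right) + 464673} = \frac{87678 - 268362}{\left(\frac{146796}{5357} + \frac{6238}{-80 + 420 \left(-149\right)}\right) + 464673} = - \frac{180684}{\left(146796 \cdot \frac{1}{5357} + \frac{6238}{-80 - 62580}\right) + 464673} = - \frac{180684}{\left(\frac{146796}{5357} + \frac{6238}{-62660}\right) + 464673} = - \frac{180684}{\left(\frac{146796}{5357} + 6238 \left(- \frac{1}{62660}\right)\right) + 464673} = - \frac{180684}{\left(\frac{146796}{5357} - \frac{3119}{31330}\right) + 464673} = - \frac{180684}{\frac{4582410197}{167834810} + 464673} = - \frac{180684}{\frac{77992887077327}{167834810}} = \left(-180684\right) \frac{167834810}{77992887077327} = - \frac{30325064810040}{77992887077327}$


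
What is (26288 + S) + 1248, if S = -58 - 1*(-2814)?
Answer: 30292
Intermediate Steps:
S = 2756 (S = -58 + 2814 = 2756)
(26288 + S) + 1248 = (26288 + 2756) + 1248 = 29044 + 1248 = 30292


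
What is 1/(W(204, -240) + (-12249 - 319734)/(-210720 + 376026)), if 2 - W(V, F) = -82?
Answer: 55102/4517907 ≈ 0.012196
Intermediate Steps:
W(V, F) = 84 (W(V, F) = 2 - 1*(-82) = 2 + 82 = 84)
1/(W(204, -240) + (-12249 - 319734)/(-210720 + 376026)) = 1/(84 + (-12249 - 319734)/(-210720 + 376026)) = 1/(84 - 331983/165306) = 1/(84 - 331983*1/165306) = 1/(84 - 110661/55102) = 1/(4517907/55102) = 55102/4517907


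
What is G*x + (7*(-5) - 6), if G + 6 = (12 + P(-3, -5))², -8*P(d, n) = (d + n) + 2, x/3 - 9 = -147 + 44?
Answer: -353533/8 ≈ -44192.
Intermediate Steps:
x = -282 (x = 27 + 3*(-147 + 44) = 27 + 3*(-103) = 27 - 309 = -282)
P(d, n) = -¼ - d/8 - n/8 (P(d, n) = -((d + n) + 2)/8 = -(2 + d + n)/8 = -¼ - d/8 - n/8)
G = 2505/16 (G = -6 + (12 + (-¼ - ⅛*(-3) - ⅛*(-5)))² = -6 + (12 + (-¼ + 3/8 + 5/8))² = -6 + (12 + ¾)² = -6 + (51/4)² = -6 + 2601/16 = 2505/16 ≈ 156.56)
G*x + (7*(-5) - 6) = (2505/16)*(-282) + (7*(-5) - 6) = -353205/8 + (-35 - 6) = -353205/8 - 41 = -353533/8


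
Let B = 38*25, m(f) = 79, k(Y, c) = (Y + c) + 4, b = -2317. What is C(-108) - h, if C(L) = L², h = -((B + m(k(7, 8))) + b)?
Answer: 10376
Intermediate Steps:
k(Y, c) = 4 + Y + c
B = 950
h = 1288 (h = -((950 + 79) - 2317) = -(1029 - 2317) = -1*(-1288) = 1288)
C(-108) - h = (-108)² - 1*1288 = 11664 - 1288 = 10376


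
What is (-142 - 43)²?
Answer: 34225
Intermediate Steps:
(-142 - 43)² = (-185)² = 34225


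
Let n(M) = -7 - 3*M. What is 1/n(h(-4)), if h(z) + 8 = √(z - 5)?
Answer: 17/370 + 9*I/370 ≈ 0.045946 + 0.024324*I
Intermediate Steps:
h(z) = -8 + √(-5 + z) (h(z) = -8 + √(z - 5) = -8 + √(-5 + z))
1/n(h(-4)) = 1/(-7 - 3*(-8 + √(-5 - 4))) = 1/(-7 - 3*(-8 + √(-9))) = 1/(-7 - 3*(-8 + 3*I)) = 1/(-7 + (24 - 9*I)) = 1/(17 - 9*I) = (17 + 9*I)/370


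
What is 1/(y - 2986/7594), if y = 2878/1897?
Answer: 7202909/8095545 ≈ 0.88974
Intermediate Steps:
y = 2878/1897 (y = 2878*(1/1897) = 2878/1897 ≈ 1.5171)
1/(y - 2986/7594) = 1/(2878/1897 - 2986/7594) = 1/(2878/1897 - 2986*1/7594) = 1/(2878/1897 - 1493/3797) = 1/(8095545/7202909) = 7202909/8095545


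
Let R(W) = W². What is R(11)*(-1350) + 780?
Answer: -162570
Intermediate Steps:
R(11)*(-1350) + 780 = 11²*(-1350) + 780 = 121*(-1350) + 780 = -163350 + 780 = -162570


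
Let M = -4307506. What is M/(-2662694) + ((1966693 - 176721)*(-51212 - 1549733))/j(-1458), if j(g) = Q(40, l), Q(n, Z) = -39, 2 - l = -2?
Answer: 3815170168528804747/51922533 ≈ 7.3478e+10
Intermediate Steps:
l = 4 (l = 2 - 1*(-2) = 2 + 2 = 4)
j(g) = -39
M/(-2662694) + ((1966693 - 176721)*(-51212 - 1549733))/j(-1458) = -4307506/(-2662694) + ((1966693 - 176721)*(-51212 - 1549733))/(-39) = -4307506*(-1/2662694) + (1789972*(-1600945))*(-1/39) = 2153753/1331347 - 2865646723540*(-1/39) = 2153753/1331347 + 2865646723540/39 = 3815170168528804747/51922533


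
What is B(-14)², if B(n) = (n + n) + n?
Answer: 1764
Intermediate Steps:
B(n) = 3*n (B(n) = 2*n + n = 3*n)
B(-14)² = (3*(-14))² = (-42)² = 1764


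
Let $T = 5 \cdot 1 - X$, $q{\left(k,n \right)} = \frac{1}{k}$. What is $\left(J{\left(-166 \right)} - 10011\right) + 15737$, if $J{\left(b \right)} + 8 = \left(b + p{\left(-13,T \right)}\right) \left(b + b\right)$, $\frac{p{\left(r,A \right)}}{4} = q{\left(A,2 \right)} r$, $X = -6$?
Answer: $\frac{686394}{11} \approx 62399.0$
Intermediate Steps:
$T = 11$ ($T = 5 \cdot 1 - -6 = 5 + 6 = 11$)
$p{\left(r,A \right)} = \frac{4 r}{A}$ ($p{\left(r,A \right)} = 4 \frac{r}{A} = \frac{4 r}{A}$)
$J{\left(b \right)} = -8 + 2 b \left(- \frac{52}{11} + b\right)$ ($J{\left(b \right)} = -8 + \left(b + 4 \left(-13\right) \frac{1}{11}\right) \left(b + b\right) = -8 + \left(b + 4 \left(-13\right) \frac{1}{11}\right) 2 b = -8 + \left(b - \frac{52}{11}\right) 2 b = -8 + \left(- \frac{52}{11} + b\right) 2 b = -8 + 2 b \left(- \frac{52}{11} + b\right)$)
$\left(J{\left(-166 \right)} - 10011\right) + 15737 = \left(\left(-8 + 2 \left(-166\right)^{2} - - \frac{17264}{11}\right) - 10011\right) + 15737 = \left(\left(-8 + 2 \cdot 27556 + \frac{17264}{11}\right) - 10011\right) + 15737 = \left(\left(-8 + 55112 + \frac{17264}{11}\right) - 10011\right) + 15737 = \left(\frac{623408}{11} - 10011\right) + 15737 = \frac{513287}{11} + 15737 = \frac{686394}{11}$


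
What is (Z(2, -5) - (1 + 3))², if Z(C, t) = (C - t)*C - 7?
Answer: 9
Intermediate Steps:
Z(C, t) = -7 + C*(C - t) (Z(C, t) = C*(C - t) - 7 = -7 + C*(C - t))
(Z(2, -5) - (1 + 3))² = ((-7 + 2² - 1*2*(-5)) - (1 + 3))² = ((-7 + 4 + 10) - 1*4)² = (7 - 4)² = 3² = 9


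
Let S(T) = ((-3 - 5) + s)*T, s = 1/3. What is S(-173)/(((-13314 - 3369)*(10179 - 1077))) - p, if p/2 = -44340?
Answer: 40397819098661/455545998 ≈ 88680.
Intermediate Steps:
p = -88680 (p = 2*(-44340) = -88680)
s = 1/3 ≈ 0.33333
S(T) = -23*T/3 (S(T) = ((-3 - 5) + 1/3)*T = (-8 + 1/3)*T = -23*T/3)
S(-173)/(((-13314 - 3369)*(10179 - 1077))) - p = (-23/3*(-173))/(((-13314 - 3369)*(10179 - 1077))) - 1*(-88680) = 3979/(3*((-16683*9102))) + 88680 = (3979/3)/(-151848666) + 88680 = (3979/3)*(-1/151848666) + 88680 = -3979/455545998 + 88680 = 40397819098661/455545998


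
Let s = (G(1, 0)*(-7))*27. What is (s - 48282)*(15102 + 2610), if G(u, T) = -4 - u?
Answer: -838432944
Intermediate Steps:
s = 945 (s = ((-4 - 1*1)*(-7))*27 = ((-4 - 1)*(-7))*27 = -5*(-7)*27 = 35*27 = 945)
(s - 48282)*(15102 + 2610) = (945 - 48282)*(15102 + 2610) = -47337*17712 = -838432944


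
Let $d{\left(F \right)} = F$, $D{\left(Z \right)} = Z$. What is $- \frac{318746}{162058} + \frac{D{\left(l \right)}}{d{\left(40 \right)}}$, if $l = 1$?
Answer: $- \frac{6293891}{3241160} \approx -1.9419$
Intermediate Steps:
$- \frac{318746}{162058} + \frac{D{\left(l \right)}}{d{\left(40 \right)}} = - \frac{318746}{162058} + 1 \cdot \frac{1}{40} = \left(-318746\right) \frac{1}{162058} + 1 \cdot \frac{1}{40} = - \frac{159373}{81029} + \frac{1}{40} = - \frac{6293891}{3241160}$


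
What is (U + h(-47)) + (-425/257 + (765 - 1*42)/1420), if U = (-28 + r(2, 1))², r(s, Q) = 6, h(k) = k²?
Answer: 982365731/364940 ≈ 2691.9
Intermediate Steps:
U = 484 (U = (-28 + 6)² = (-22)² = 484)
(U + h(-47)) + (-425/257 + (765 - 1*42)/1420) = (484 + (-47)²) + (-425/257 + (765 - 1*42)/1420) = (484 + 2209) + (-425*1/257 + (765 - 42)*(1/1420)) = 2693 + (-425/257 + 723*(1/1420)) = 2693 + (-425/257 + 723/1420) = 2693 - 417689/364940 = 982365731/364940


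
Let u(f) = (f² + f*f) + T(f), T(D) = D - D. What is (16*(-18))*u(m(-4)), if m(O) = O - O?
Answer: 0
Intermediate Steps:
T(D) = 0
m(O) = 0
u(f) = 2*f² (u(f) = (f² + f*f) + 0 = (f² + f²) + 0 = 2*f² + 0 = 2*f²)
(16*(-18))*u(m(-4)) = (16*(-18))*(2*0²) = -576*0 = -288*0 = 0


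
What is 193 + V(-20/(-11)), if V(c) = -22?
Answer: 171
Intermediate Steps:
193 + V(-20/(-11)) = 193 - 22 = 171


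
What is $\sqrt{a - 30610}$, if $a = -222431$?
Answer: $i \sqrt{253041} \approx 503.03 i$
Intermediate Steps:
$\sqrt{a - 30610} = \sqrt{-222431 - 30610} = \sqrt{-253041} = i \sqrt{253041}$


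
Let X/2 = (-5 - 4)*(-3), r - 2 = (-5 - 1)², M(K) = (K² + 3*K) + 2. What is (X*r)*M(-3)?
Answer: 4104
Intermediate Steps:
M(K) = 2 + K² + 3*K
r = 38 (r = 2 + (-5 - 1)² = 2 + (-6)² = 2 + 36 = 38)
X = 54 (X = 2*((-5 - 4)*(-3)) = 2*(-9*(-3)) = 2*27 = 54)
(X*r)*M(-3) = (54*38)*(2 + (-3)² + 3*(-3)) = 2052*(2 + 9 - 9) = 2052*2 = 4104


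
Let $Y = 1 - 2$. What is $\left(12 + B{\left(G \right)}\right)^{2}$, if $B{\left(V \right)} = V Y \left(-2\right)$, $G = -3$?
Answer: $36$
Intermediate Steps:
$Y = -1$ ($Y = 1 - 2 = -1$)
$B{\left(V \right)} = 2 V$ ($B{\left(V \right)} = V \left(-1\right) \left(-2\right) = - V \left(-2\right) = 2 V$)
$\left(12 + B{\left(G \right)}\right)^{2} = \left(12 + 2 \left(-3\right)\right)^{2} = \left(12 - 6\right)^{2} = 6^{2} = 36$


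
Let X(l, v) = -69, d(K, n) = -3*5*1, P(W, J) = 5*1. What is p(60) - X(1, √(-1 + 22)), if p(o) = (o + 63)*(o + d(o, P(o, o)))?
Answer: 5604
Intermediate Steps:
P(W, J) = 5
d(K, n) = -15 (d(K, n) = -15*1 = -15)
p(o) = (-15 + o)*(63 + o) (p(o) = (o + 63)*(o - 15) = (63 + o)*(-15 + o) = (-15 + o)*(63 + o))
p(60) - X(1, √(-1 + 22)) = (-945 + 60² + 48*60) - 1*(-69) = (-945 + 3600 + 2880) + 69 = 5535 + 69 = 5604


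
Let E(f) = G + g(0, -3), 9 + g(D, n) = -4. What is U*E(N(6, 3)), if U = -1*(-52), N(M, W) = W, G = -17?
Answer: -1560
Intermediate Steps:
g(D, n) = -13 (g(D, n) = -9 - 4 = -13)
U = 52
E(f) = -30 (E(f) = -17 - 13 = -30)
U*E(N(6, 3)) = 52*(-30) = -1560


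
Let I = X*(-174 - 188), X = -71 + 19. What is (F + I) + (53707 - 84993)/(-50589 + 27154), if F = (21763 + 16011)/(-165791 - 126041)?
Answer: 64373570954171/3419541460 ≈ 18825.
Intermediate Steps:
X = -52
I = 18824 (I = -52*(-174 - 188) = -52*(-362) = 18824)
F = -18887/145916 (F = 37774/(-291832) = 37774*(-1/291832) = -18887/145916 ≈ -0.12944)
(F + I) + (53707 - 84993)/(-50589 + 27154) = (-18887/145916 + 18824) + (53707 - 84993)/(-50589 + 27154) = 2746703897/145916 - 31286/(-23435) = 2746703897/145916 - 31286*(-1/23435) = 2746703897/145916 + 31286/23435 = 64373570954171/3419541460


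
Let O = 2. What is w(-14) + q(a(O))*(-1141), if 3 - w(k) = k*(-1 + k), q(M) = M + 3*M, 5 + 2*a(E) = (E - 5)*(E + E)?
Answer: 38587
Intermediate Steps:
a(E) = -5/2 + E*(-5 + E) (a(E) = -5/2 + ((E - 5)*(E + E))/2 = -5/2 + ((-5 + E)*(2*E))/2 = -5/2 + (2*E*(-5 + E))/2 = -5/2 + E*(-5 + E))
q(M) = 4*M
w(k) = 3 - k*(-1 + k)
w(-14) + q(a(O))*(-1141) = (3 - 14 - 1*(-14)²) + (4*(-5/2 + 2² - 5*2))*(-1141) = (3 - 14 - 1*196) + (4*(-5/2 + 4 - 10))*(-1141) = (3 - 14 - 196) + (4*(-17/2))*(-1141) = -207 - 34*(-1141) = -207 + 38794 = 38587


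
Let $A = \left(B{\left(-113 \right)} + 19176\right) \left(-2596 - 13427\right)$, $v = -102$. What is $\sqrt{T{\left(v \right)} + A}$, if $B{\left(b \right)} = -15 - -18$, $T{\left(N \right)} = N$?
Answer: $i \sqrt{307305219} \approx 17530.0 i$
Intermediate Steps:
$B{\left(b \right)} = 3$ ($B{\left(b \right)} = -15 + 18 = 3$)
$A = -307305117$ ($A = \left(3 + 19176\right) \left(-2596 - 13427\right) = 19179 \left(-16023\right) = -307305117$)
$\sqrt{T{\left(v \right)} + A} = \sqrt{-102 - 307305117} = \sqrt{-307305219} = i \sqrt{307305219}$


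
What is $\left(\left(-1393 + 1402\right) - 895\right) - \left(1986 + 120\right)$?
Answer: $-2992$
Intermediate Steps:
$\left(\left(-1393 + 1402\right) - 895\right) - \left(1986 + 120\right) = \left(9 - 895\right) - 2106 = -886 - 2106 = -2992$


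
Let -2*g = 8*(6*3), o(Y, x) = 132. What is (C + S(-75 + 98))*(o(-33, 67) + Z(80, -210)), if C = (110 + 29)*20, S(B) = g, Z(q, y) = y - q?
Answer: -427864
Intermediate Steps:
g = -72 (g = -4*6*3 = -4*18 = -½*144 = -72)
S(B) = -72
C = 2780 (C = 139*20 = 2780)
(C + S(-75 + 98))*(o(-33, 67) + Z(80, -210)) = (2780 - 72)*(132 + (-210 - 1*80)) = 2708*(132 + (-210 - 80)) = 2708*(132 - 290) = 2708*(-158) = -427864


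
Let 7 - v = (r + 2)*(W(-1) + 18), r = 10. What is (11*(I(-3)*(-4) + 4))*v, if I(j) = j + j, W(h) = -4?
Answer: -49588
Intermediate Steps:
I(j) = 2*j
v = -161 (v = 7 - (10 + 2)*(-4 + 18) = 7 - 12*14 = 7 - 1*168 = 7 - 168 = -161)
(11*(I(-3)*(-4) + 4))*v = (11*((2*(-3))*(-4) + 4))*(-161) = (11*(-6*(-4) + 4))*(-161) = (11*(24 + 4))*(-161) = (11*28)*(-161) = 308*(-161) = -49588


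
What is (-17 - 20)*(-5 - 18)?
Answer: 851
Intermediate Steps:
(-17 - 20)*(-5 - 18) = -37*(-23) = 851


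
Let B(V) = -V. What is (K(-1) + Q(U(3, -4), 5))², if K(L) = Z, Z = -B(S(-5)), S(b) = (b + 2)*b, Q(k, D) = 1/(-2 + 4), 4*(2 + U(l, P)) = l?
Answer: 961/4 ≈ 240.25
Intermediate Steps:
U(l, P) = -2 + l/4
Q(k, D) = ½ (Q(k, D) = 1/2 = ½)
S(b) = b*(2 + b) (S(b) = (2 + b)*b = b*(2 + b))
Z = 15 (Z = -(-1)*(-5*(2 - 5)) = -(-1)*(-5*(-3)) = -(-1)*15 = -1*(-15) = 15)
K(L) = 15
(K(-1) + Q(U(3, -4), 5))² = (15 + ½)² = (31/2)² = 961/4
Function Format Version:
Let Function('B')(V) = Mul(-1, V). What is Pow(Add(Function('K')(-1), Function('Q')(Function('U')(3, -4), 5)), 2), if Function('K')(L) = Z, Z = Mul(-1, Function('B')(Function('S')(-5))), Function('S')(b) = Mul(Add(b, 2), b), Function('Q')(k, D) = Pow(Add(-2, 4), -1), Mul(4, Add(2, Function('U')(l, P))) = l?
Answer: Rational(961, 4) ≈ 240.25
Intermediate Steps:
Function('U')(l, P) = Add(-2, Mul(Rational(1, 4), l))
Function('Q')(k, D) = Rational(1, 2) (Function('Q')(k, D) = Pow(2, -1) = Rational(1, 2))
Function('S')(b) = Mul(b, Add(2, b)) (Function('S')(b) = Mul(Add(2, b), b) = Mul(b, Add(2, b)))
Z = 15 (Z = Mul(-1, Mul(-1, Mul(-5, Add(2, -5)))) = Mul(-1, Mul(-1, Mul(-5, -3))) = Mul(-1, Mul(-1, 15)) = Mul(-1, -15) = 15)
Function('K')(L) = 15
Pow(Add(Function('K')(-1), Function('Q')(Function('U')(3, -4), 5)), 2) = Pow(Add(15, Rational(1, 2)), 2) = Pow(Rational(31, 2), 2) = Rational(961, 4)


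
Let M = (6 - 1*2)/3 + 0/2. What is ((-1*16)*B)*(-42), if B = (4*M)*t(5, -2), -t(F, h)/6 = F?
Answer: -107520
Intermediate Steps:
t(F, h) = -6*F
M = 4/3 (M = (6 - 2)*(⅓) + 0*(½) = 4*(⅓) + 0 = 4/3 + 0 = 4/3 ≈ 1.3333)
B = -160 (B = (4*(4/3))*(-6*5) = (16/3)*(-30) = -160)
((-1*16)*B)*(-42) = (-1*16*(-160))*(-42) = -16*(-160)*(-42) = 2560*(-42) = -107520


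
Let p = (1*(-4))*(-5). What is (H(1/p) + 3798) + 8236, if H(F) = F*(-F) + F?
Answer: 4813619/400 ≈ 12034.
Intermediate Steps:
p = 20 (p = -4*(-5) = 20)
H(F) = F - F**2 (H(F) = -F**2 + F = F - F**2)
(H(1/p) + 3798) + 8236 = ((1 - 1/20)/20 + 3798) + 8236 = ((1/20)*(19/20) + 3798) + 8236 = (19/400 + 3798) + 8236 = 1519219/400 + 8236 = 4813619/400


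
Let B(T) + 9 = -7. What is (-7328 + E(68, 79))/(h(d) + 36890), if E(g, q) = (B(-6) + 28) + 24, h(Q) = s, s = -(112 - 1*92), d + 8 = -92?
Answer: -3646/18435 ≈ -0.19778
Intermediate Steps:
B(T) = -16 (B(T) = -9 - 7 = -16)
d = -100 (d = -8 - 92 = -100)
s = -20 (s = -(112 - 92) = -1*20 = -20)
h(Q) = -20
E(g, q) = 36 (E(g, q) = (-16 + 28) + 24 = 12 + 24 = 36)
(-7328 + E(68, 79))/(h(d) + 36890) = (-7328 + 36)/(-20 + 36890) = -7292/36870 = -7292*1/36870 = -3646/18435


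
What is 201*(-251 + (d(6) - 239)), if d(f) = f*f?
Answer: -91254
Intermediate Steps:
d(f) = f²
201*(-251 + (d(6) - 239)) = 201*(-251 + (6² - 239)) = 201*(-251 + (36 - 239)) = 201*(-251 - 203) = 201*(-454) = -91254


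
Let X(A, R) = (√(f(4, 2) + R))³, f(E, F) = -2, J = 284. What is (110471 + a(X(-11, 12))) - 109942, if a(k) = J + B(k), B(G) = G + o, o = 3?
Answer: 816 + 10*√10 ≈ 847.62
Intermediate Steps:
B(G) = 3 + G (B(G) = G + 3 = 3 + G)
X(A, R) = (-2 + R)^(3/2) (X(A, R) = (√(-2 + R))³ = (-2 + R)^(3/2))
a(k) = 287 + k (a(k) = 284 + (3 + k) = 287 + k)
(110471 + a(X(-11, 12))) - 109942 = (110471 + (287 + (-2 + 12)^(3/2))) - 109942 = (110471 + (287 + 10^(3/2))) - 109942 = (110471 + (287 + 10*√10)) - 109942 = (110758 + 10*√10) - 109942 = 816 + 10*√10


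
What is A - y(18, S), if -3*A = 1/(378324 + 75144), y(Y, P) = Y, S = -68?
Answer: -24487273/1360404 ≈ -18.000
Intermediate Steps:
A = -1/1360404 (A = -1/(3*(378324 + 75144)) = -⅓/453468 = -⅓*1/453468 = -1/1360404 ≈ -7.3508e-7)
A - y(18, S) = -1/1360404 - 1*18 = -1/1360404 - 18 = -24487273/1360404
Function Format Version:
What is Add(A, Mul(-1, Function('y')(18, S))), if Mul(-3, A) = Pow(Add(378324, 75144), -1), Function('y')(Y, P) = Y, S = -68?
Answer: Rational(-24487273, 1360404) ≈ -18.000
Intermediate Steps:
A = Rational(-1, 1360404) (A = Mul(Rational(-1, 3), Pow(Add(378324, 75144), -1)) = Mul(Rational(-1, 3), Pow(453468, -1)) = Mul(Rational(-1, 3), Rational(1, 453468)) = Rational(-1, 1360404) ≈ -7.3508e-7)
Add(A, Mul(-1, Function('y')(18, S))) = Add(Rational(-1, 1360404), Mul(-1, 18)) = Add(Rational(-1, 1360404), -18) = Rational(-24487273, 1360404)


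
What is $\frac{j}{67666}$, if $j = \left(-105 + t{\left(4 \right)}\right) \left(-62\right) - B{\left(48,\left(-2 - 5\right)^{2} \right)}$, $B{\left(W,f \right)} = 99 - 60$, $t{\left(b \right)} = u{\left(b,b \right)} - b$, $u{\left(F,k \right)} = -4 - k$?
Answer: $\frac{7215}{67666} \approx 0.10663$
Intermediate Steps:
$t{\left(b \right)} = -4 - 2 b$ ($t{\left(b \right)} = \left(-4 - b\right) - b = -4 - 2 b$)
$B{\left(W,f \right)} = 39$ ($B{\left(W,f \right)} = 99 - 60 = 39$)
$j = 7215$ ($j = \left(-105 - 12\right) \left(-62\right) - 39 = \left(-117\right) \left(-62\right) - 39 = 7254 - 39 = 7215$)
$\frac{j}{67666} = \frac{7215}{67666}$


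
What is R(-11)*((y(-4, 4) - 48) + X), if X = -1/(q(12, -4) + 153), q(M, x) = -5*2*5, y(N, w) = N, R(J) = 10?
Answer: -53570/103 ≈ -520.10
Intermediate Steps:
q(M, x) = -50 (q(M, x) = -10*5 = -50)
X = -1/103 (X = -1/(-50 + 153) = -1/103 ≈ -0.0097087)
R(-11)*((y(-4, 4) - 48) + X) = 10*((-4 - 48) - 1/103) = 10*(-52 - 1/103) = 10*(-5357/103) = -53570/103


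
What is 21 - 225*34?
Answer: -7629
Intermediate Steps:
21 - 225*34 = 21 - 45*170 = 21 - 7650 = -7629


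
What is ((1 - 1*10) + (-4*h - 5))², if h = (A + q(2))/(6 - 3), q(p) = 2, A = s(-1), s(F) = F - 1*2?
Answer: 1444/9 ≈ 160.44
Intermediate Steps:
s(F) = -2 + F (s(F) = F - 2 = -2 + F)
A = -3 (A = -2 - 1 = -3)
h = -⅓ (h = (-3 + 2)/(6 - 3) = -1/3 = -1*⅓ = -⅓ ≈ -0.33333)
((1 - 1*10) + (-4*h - 5))² = ((1 - 1*10) + (-4*(-⅓) - 5))² = ((1 - 10) + (4/3 - 5))² = (-9 - 11/3)² = (-38/3)² = 1444/9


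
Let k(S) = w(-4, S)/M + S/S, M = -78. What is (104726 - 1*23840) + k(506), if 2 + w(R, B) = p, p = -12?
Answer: 3154600/39 ≈ 80887.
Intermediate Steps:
w(R, B) = -14 (w(R, B) = -2 - 12 = -14)
k(S) = 46/39 (k(S) = -14/(-78) + S/S = -14*(-1/78) + 1 = 7/39 + 1 = 46/39)
(104726 - 1*23840) + k(506) = (104726 - 1*23840) + 46/39 = (104726 - 23840) + 46/39 = 80886 + 46/39 = 3154600/39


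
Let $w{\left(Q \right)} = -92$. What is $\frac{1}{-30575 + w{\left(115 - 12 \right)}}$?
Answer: $- \frac{1}{30667} \approx -3.2608 \cdot 10^{-5}$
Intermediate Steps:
$\frac{1}{-30575 + w{\left(115 - 12 \right)}} = \frac{1}{-30575 - 92} = \frac{1}{-30667} = - \frac{1}{30667}$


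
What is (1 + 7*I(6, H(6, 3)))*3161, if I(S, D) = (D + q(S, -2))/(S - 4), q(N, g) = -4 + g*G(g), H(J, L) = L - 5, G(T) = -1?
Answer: -41093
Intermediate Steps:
H(J, L) = -5 + L
q(N, g) = -4 - g (q(N, g) = -4 + g*(-1) = -4 - g)
I(S, D) = (-2 + D)/(-4 + S) (I(S, D) = (D + (-4 - 1*(-2)))/(S - 4) = (D + (-4 + 2))/(-4 + S) = (D - 2)/(-4 + S) = (-2 + D)/(-4 + S))
(1 + 7*I(6, H(6, 3)))*3161 = (1 + 7*((-2 + (-5 + 3))/(-4 + 6)))*3161 = (1 + 7*((-2 - 2)/2))*3161 = (1 + 7*((½)*(-4)))*3161 = (1 + 7*(-2))*3161 = (1 - 14)*3161 = -13*3161 = -41093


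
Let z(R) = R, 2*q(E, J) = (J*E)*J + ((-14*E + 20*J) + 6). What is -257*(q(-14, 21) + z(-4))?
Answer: 714460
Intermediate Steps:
q(E, J) = 3 - 7*E + 10*J + E*J²/2 (q(E, J) = ((J*E)*J + ((-14*E + 20*J) + 6))/2 = ((E*J)*J + (6 - 14*E + 20*J))/2 = (E*J² + (6 - 14*E + 20*J))/2 = (6 - 14*E + 20*J + E*J²)/2 = 3 - 7*E + 10*J + E*J²/2)
-257*(q(-14, 21) + z(-4)) = -257*((3 - 7*(-14) + 10*21 + (½)*(-14)*21²) - 4) = -257*((3 + 98 + 210 + (½)*(-14)*441) - 4) = -257*((3 + 98 + 210 - 3087) - 4) = -257*(-2776 - 4) = -257*(-2780) = 714460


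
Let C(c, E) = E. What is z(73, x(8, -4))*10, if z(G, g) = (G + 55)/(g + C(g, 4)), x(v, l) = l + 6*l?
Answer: -160/3 ≈ -53.333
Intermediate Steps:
x(v, l) = 7*l
z(G, g) = (55 + G)/(4 + g) (z(G, g) = (G + 55)/(g + 4) = (55 + G)/(4 + g))
z(73, x(8, -4))*10 = ((55 + 73)/(4 + 7*(-4)))*10 = (128/(4 - 28))*10 = (128/(-24))*10 = -1/24*128*10 = -16/3*10 = -160/3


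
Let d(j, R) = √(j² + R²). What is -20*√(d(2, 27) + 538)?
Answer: -20*√(538 + √733) ≈ -475.43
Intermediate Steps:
d(j, R) = √(R² + j²)
-20*√(d(2, 27) + 538) = -20*√(√(27² + 2²) + 538) = -20*√(√(729 + 4) + 538) = -20*√(√733 + 538) = -20*√(538 + √733)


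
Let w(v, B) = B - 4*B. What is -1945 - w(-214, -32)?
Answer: -2041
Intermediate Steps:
w(v, B) = -3*B
-1945 - w(-214, -32) = -1945 - (-3)*(-32) = -1945 - 1*96 = -1945 - 96 = -2041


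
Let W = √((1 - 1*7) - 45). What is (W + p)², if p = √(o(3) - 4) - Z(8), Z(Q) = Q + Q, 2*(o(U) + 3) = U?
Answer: (-32 + I*√22 + 2*I*√51)²/4 ≈ 166.0 - 303.57*I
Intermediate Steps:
o(U) = -3 + U/2
Z(Q) = 2*Q
W = I*√51 (W = √((1 - 7) - 45) = √(-6 - 45) = √(-51) = I*√51 ≈ 7.1414*I)
p = -16 + I*√22/2 (p = √((-3 + (½)*3) - 4) - 2*8 = √((-3 + 3/2) - 4) - 1*16 = √(-3/2 - 4) - 16 = √(-11/2) - 16 = I*√22/2 - 16 = -16 + I*√22/2 ≈ -16.0 + 2.3452*I)
(W + p)² = (I*√51 + (-16 + I*√22/2))² = (-16 + I*√51 + I*√22/2)²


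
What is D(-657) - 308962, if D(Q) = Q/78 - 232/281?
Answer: -2257343943/7306 ≈ -3.0897e+5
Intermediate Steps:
D(Q) = -232/281 + Q/78 (D(Q) = Q*(1/78) - 232*1/281 = Q/78 - 232/281 = -232/281 + Q/78)
D(-657) - 308962 = (-232/281 + (1/78)*(-657)) - 308962 = (-232/281 - 219/26) - 308962 = -67571/7306 - 308962 = -2257343943/7306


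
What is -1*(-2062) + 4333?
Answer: 6395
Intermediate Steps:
-1*(-2062) + 4333 = 2062 + 4333 = 6395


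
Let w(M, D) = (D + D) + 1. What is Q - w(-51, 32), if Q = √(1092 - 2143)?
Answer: -65 + I*√1051 ≈ -65.0 + 32.419*I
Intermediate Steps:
w(M, D) = 1 + 2*D (w(M, D) = 2*D + 1 = 1 + 2*D)
Q = I*√1051 (Q = √(-1051) = I*√1051 ≈ 32.419*I)
Q - w(-51, 32) = I*√1051 - (1 + 2*32) = I*√1051 - (1 + 64) = I*√1051 - 1*65 = I*√1051 - 65 = -65 + I*√1051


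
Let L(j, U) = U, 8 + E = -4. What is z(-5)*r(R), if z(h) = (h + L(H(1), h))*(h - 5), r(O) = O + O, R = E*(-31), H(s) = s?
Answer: 74400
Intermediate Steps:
E = -12 (E = -8 - 4 = -12)
R = 372 (R = -12*(-31) = 372)
r(O) = 2*O
z(h) = 2*h*(-5 + h) (z(h) = (h + h)*(h - 5) = (2*h)*(-5 + h) = 2*h*(-5 + h))
z(-5)*r(R) = (2*(-5)*(-5 - 5))*(2*372) = (2*(-5)*(-10))*744 = 100*744 = 74400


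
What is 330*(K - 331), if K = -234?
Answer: -186450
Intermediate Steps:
330*(K - 331) = 330*(-234 - 331) = 330*(-565) = -186450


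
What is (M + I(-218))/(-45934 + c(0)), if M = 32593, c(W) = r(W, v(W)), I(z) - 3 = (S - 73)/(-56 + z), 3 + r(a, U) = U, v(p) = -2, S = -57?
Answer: -4465717/6293643 ≈ -0.70956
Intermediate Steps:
r(a, U) = -3 + U
I(z) = 3 - 130/(-56 + z) (I(z) = 3 + (-57 - 73)/(-56 + z) = 3 - 130/(-56 + z))
c(W) = -5 (c(W) = -3 - 2 = -5)
(M + I(-218))/(-45934 + c(0)) = (32593 + (-298 + 3*(-218))/(-56 - 218))/(-45934 - 5) = (32593 + (-298 - 654)/(-274))/(-45939) = (32593 - 1/274*(-952))*(-1/45939) = (32593 + 476/137)*(-1/45939) = (4465717/137)*(-1/45939) = -4465717/6293643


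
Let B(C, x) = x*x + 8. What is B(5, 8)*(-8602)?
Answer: -619344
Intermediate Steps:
B(C, x) = 8 + x² (B(C, x) = x² + 8 = 8 + x²)
B(5, 8)*(-8602) = (8 + 8²)*(-8602) = (8 + 64)*(-8602) = 72*(-8602) = -619344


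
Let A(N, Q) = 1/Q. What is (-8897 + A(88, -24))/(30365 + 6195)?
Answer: -213529/877440 ≈ -0.24335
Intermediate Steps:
(-8897 + A(88, -24))/(30365 + 6195) = (-8897 + 1/(-24))/(30365 + 6195) = (-8897 - 1/24)/36560 = -213529/24*1/36560 = -213529/877440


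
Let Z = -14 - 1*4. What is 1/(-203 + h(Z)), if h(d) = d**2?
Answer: 1/121 ≈ 0.0082645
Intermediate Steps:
Z = -18 (Z = -14 - 4 = -18)
1/(-203 + h(Z)) = 1/(-203 + (-18)**2) = 1/(-203 + 324) = 1/121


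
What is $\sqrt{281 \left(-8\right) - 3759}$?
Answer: $i \sqrt{6007} \approx 77.505 i$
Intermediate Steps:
$\sqrt{281 \left(-8\right) - 3759} = \sqrt{-2248 - 3759} = \sqrt{-6007} = i \sqrt{6007}$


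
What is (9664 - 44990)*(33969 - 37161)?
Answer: 112760592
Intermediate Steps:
(9664 - 44990)*(33969 - 37161) = -35326*(-3192) = 112760592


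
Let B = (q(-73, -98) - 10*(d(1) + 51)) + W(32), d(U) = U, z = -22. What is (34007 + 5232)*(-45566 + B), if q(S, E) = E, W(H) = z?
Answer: -1813077234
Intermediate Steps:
W(H) = -22
B = -640 (B = (-98 - 10*(1 + 51)) - 22 = (-98 - 10*52) - 22 = (-98 - 520) - 22 = -618 - 22 = -640)
(34007 + 5232)*(-45566 + B) = (34007 + 5232)*(-45566 - 640) = 39239*(-46206) = -1813077234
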